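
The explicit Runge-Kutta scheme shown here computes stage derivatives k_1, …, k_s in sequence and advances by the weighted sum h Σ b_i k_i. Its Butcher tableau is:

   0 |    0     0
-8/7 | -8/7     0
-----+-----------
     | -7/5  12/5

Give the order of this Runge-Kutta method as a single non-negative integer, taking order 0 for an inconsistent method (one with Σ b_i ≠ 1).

1

b = (-7/5, 12/5)
c = (0, -8/7)
Σ b_i: (-7/5)·1 + 12/5·1 = 1 ✓
b·c: 12/5·(-8/7) = -96/35 ≠ 1/2 ⇒ order 1.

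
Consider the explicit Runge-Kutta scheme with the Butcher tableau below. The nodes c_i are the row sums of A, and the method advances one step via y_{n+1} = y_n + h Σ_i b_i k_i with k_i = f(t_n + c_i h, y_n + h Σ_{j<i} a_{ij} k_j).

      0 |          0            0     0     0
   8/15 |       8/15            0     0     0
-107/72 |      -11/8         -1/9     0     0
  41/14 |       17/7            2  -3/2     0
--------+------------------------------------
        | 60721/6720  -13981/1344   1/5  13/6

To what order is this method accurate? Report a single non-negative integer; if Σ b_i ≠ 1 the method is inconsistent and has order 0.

b = (60721/6720, -13981/1344, 1/5, 13/6)
c = (0, 8/15, -107/72, 41/14)
Ac = (0, 0, -8/135, 791/240)
Σ b_i: 60721/6720·1 + (-13981/1344)·1 + 1/5·1 + 13/6·1 = 1 ✓
b·c: (-13981/1344)·8/15 + 1/5·(-107/72) + 13/6·41/14 = 1/2 ✓
b·c²: (-13981/1344)·64/225 + 1/5·11449/5184 + 13/6·1681/196 = 102020741/6350400 ≠ 1/3 ⇒ order 2.
b·Ac: 1/5·(-8/135) + 13/6·791/240 = 153989/21600 ≠ 1/6

2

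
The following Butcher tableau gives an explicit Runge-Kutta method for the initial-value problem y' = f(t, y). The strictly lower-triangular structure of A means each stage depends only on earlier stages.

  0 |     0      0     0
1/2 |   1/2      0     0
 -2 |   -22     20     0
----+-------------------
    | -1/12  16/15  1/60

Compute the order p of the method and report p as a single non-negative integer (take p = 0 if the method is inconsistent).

3

b = (-1/12, 16/15, 1/60)
c = (0, 1/2, -2)
Ac = (0, 0, 10)
Σ b_i: (-1/12)·1 + 16/15·1 + 1/60·1 = 1 ✓
b·c: 16/15·1/2 + 1/60·(-2) = 1/2 ✓
b·c²: 16/15·1/4 + 1/60·4 = 1/3 ✓
b·Ac: 1/60·10 = 1/6 ✓; 3 stages ⇒ order 3.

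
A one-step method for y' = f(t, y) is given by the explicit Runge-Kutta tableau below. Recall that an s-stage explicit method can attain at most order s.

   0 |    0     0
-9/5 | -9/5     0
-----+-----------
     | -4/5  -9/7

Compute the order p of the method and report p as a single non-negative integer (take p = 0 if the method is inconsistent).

0

b = (-4/5, -9/7)
c = (0, -9/5)
Σ b_i: (-4/5)·1 + (-9/7)·1 = -73/35 ≠ 1 ⇒ order 0.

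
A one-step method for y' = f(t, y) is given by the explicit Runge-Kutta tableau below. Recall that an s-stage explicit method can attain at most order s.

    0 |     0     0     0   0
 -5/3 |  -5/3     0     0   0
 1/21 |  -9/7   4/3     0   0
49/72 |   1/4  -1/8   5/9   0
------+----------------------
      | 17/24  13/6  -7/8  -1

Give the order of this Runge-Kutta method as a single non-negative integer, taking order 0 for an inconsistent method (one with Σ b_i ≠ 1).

b = (17/24, 13/6, -7/8, -1)
c = (0, -5/3, 1/21, 49/72)
Ac = (0, 0, -20/9, 355/1512)
Σ b_i: 17/24·1 + 13/6·1 + (-7/8)·1 + (-1)·1 = 1 ✓
b·c: 13/6·(-5/3) + (-7/8)·1/21 + (-1)·49/72 = -13/3 ≠ 1/2 ⇒ order 1.

1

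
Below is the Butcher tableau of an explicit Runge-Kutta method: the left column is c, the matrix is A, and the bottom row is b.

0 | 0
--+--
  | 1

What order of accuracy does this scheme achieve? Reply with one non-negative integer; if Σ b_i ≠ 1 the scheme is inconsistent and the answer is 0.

1

b = (1)
c = (0)
Σ b_i: 1·1 = 1 ✓; 1 stage ⇒ order 1.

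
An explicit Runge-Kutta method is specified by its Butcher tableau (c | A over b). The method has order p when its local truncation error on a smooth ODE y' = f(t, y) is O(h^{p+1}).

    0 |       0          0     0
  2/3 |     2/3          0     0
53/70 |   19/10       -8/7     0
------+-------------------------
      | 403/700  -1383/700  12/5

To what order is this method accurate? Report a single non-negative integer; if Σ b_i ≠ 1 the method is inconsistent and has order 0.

2

b = (403/700, -1383/700, 12/5)
c = (0, 2/3, 53/70)
Ac = (0, 0, -16/21)
Σ b_i: 403/700·1 + (-1383/700)·1 + 12/5·1 = 1 ✓
b·c: (-1383/700)·2/3 + 12/5·53/70 = 1/2 ✓
b·c²: (-1383/700)·4/9 + 12/5·2809/4900 = 9146/18375 ≠ 1/3 ⇒ order 2.
b·Ac: 12/5·(-16/21) = -64/35 ≠ 1/6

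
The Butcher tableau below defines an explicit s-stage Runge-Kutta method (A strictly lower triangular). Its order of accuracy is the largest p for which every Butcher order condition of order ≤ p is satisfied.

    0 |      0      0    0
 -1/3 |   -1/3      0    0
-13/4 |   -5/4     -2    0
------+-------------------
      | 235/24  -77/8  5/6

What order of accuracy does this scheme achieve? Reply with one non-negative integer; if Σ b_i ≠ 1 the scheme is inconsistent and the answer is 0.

2

b = (235/24, -77/8, 5/6)
c = (0, -1/3, -13/4)
Ac = (0, 0, 2/3)
Σ b_i: 235/24·1 + (-77/8)·1 + 5/6·1 = 1 ✓
b·c: (-77/8)·(-1/3) + 5/6·(-13/4) = 1/2 ✓
b·c²: (-77/8)·1/9 + 5/6·169/16 = 2227/288 ≠ 1/3 ⇒ order 2.
b·Ac: 5/6·2/3 = 5/9 ≠ 1/6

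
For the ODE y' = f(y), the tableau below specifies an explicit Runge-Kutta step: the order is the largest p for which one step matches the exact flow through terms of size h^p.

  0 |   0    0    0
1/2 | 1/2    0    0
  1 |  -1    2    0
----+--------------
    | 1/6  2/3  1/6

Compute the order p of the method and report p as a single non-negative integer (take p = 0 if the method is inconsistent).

b = (1/6, 2/3, 1/6)
c = (0, 1/2, 1)
Ac = (0, 0, 1)
Σ b_i: 1/6·1 + 2/3·1 + 1/6·1 = 1 ✓
b·c: 2/3·1/2 + 1/6·1 = 1/2 ✓
b·c²: 2/3·1/4 + 1/6·1 = 1/3 ✓
b·Ac: 1/6·1 = 1/6 ✓; 3 stages ⇒ order 3.

3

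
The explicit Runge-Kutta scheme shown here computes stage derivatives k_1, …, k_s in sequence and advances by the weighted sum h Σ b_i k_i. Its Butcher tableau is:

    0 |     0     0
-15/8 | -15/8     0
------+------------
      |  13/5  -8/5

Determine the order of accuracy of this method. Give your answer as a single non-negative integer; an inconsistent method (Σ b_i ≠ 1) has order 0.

b = (13/5, -8/5)
c = (0, -15/8)
Σ b_i: 13/5·1 + (-8/5)·1 = 1 ✓
b·c: (-8/5)·(-15/8) = 3 ≠ 1/2 ⇒ order 1.

1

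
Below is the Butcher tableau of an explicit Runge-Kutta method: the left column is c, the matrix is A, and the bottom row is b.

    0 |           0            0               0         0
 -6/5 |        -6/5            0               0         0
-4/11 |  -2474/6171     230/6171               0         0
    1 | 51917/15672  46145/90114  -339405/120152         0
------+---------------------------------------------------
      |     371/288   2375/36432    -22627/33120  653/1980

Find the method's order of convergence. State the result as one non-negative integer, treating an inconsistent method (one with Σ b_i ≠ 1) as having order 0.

b = (371/288, 2375/36432, -22627/33120, 653/1980)
c = (0, -6/5, -4/11, 1)
Ac = (0, 0, -92/2057, 539/1306)
Σ b_i: 371/288·1 + 2375/36432·1 + (-22627/33120)·1 + 653/1980·1 = 1 ✓
b·c: 2375/36432·(-6/5) + (-22627/33120)·(-4/11) + 653/1980·1 = 1/2 ✓
b·c²: 2375/36432·36/25 + (-22627/33120)·16/121 + 653/1980·1 = 1/3 ✓
b·Ac: (-22627/33120)·(-92/2057) + 653/1980·539/1306 = 1/6 ✓
b·c³: 2375/36432·(-216/125) + (-22627/33120)·(-64/1331) + 653/1980·1 = 1/4 ✓
b·(c∘Ac): (-22627/33120)·368/22627 + 653/1980·539/1306 = 1/8 ✓
b·Ac²: (-22627/33120)·552/10285 + 653/1980·1188/3265 = 1/12 ✓
b·A²c: 653/1980·165/1306 = 1/24 ✓; 4 stages ⇒ order 4.

4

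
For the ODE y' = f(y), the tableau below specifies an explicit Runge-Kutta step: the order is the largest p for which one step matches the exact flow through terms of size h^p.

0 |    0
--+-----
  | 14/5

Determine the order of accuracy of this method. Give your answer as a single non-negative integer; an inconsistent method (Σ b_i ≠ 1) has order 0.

0

b = (14/5)
c = (0)
Σ b_i: 14/5·1 = 14/5 ≠ 1 ⇒ order 0.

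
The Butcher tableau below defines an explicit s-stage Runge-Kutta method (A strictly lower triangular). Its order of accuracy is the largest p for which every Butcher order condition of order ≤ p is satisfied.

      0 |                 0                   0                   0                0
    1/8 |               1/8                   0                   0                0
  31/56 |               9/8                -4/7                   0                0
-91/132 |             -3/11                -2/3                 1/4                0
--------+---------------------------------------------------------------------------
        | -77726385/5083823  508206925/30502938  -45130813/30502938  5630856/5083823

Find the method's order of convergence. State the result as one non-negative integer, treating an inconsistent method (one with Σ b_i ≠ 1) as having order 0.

3

b = (-77726385/5083823, 508206925/30502938, -45130813/30502938, 5630856/5083823)
c = (0, 1/8, 31/56, -91/132)
Ac = (0, 0, -1/14, 37/672)
Σ b_i: (-77726385/5083823)·1 + 508206925/30502938·1 + (-45130813/30502938)·1 + 5630856/5083823·1 = 1 ✓
b·c: 508206925/30502938·1/8 + (-45130813/30502938)·31/56 + 5630856/5083823·(-91/132) = 1/2 ✓
b·c²: 508206925/30502938·1/64 + (-45130813/30502938)·961/3136 + 5630856/5083823·8281/17424 = 1/3 ✓
b·Ac: (-45130813/30502938)·(-1/14) + 5630856/5083823·37/672 = 1/6 ✓
b·c³: 508206925/30502938·1/512 + (-45130813/30502938)·29791/175616 + 5630856/5083823·(-753571/2299968) = -262161311695/450955435392 ≠ 1/4 ⇒ order 3.
b·(c∘Ac): (-45130813/30502938)·(-31/784) + 5630856/5083823·(-481/12672) = 2677883/162682336 ≠ 1/8
b·Ac²: (-45130813/30502938)·(-1/112) + 5630856/5083823·2491/37632 = 147801677/1708164528 ≠ 1/12
b·A²c: 5630856/5083823·(-1/56) = -100551/5083823 ≠ 1/24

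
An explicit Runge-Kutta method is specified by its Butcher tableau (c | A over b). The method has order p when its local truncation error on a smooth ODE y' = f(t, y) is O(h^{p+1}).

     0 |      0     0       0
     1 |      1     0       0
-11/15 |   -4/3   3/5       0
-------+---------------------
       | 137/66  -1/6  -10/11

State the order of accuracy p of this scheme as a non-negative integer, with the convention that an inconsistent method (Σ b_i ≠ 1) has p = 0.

2

b = (137/66, -1/6, -10/11)
c = (0, 1, -11/15)
Ac = (0, 0, 3/5)
Σ b_i: 137/66·1 + (-1/6)·1 + (-10/11)·1 = 1 ✓
b·c: (-1/6)·1 + (-10/11)·(-11/15) = 1/2 ✓
b·c²: (-1/6)·1 + (-10/11)·121/225 = -59/90 ≠ 1/3 ⇒ order 2.
b·Ac: (-10/11)·3/5 = -6/11 ≠ 1/6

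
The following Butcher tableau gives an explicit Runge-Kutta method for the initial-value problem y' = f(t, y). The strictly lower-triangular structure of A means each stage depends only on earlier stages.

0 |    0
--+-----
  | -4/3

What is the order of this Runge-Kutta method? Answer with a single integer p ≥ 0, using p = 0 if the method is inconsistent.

b = (-4/3)
c = (0)
Σ b_i: (-4/3)·1 = -4/3 ≠ 1 ⇒ order 0.

0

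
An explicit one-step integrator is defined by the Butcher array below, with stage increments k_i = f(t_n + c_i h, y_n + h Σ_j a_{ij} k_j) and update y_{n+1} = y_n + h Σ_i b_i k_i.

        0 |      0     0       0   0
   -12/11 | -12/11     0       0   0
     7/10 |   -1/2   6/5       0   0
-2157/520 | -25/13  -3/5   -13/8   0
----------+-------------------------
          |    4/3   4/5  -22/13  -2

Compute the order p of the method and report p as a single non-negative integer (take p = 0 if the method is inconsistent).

b = (4/3, 4/5, -22/13, -2)
c = (0, -12/11, 7/10, -2157/520)
Ac = (0, 0, -72/55, -85/176)
Σ b_i: 4/3·1 + 4/5·1 + (-22/13)·1 + (-2)·1 = -304/195 ≠ 1 ⇒ order 0.

0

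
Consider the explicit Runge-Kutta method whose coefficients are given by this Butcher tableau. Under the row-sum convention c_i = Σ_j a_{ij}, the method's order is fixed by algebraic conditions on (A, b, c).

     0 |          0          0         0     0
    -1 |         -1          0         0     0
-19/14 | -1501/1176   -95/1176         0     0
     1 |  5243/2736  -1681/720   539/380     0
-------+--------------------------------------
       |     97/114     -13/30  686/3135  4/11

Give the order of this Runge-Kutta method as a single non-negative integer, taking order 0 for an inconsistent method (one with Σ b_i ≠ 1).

4

b = (97/114, -13/30, 686/3135, 4/11)
c = (0, -1, -19/14, 1)
Ac = (0, 0, 95/1176, 59/144)
Σ b_i: 97/114·1 + (-13/30)·1 + 686/3135·1 + 4/11·1 = 1 ✓
b·c: (-13/30)·(-1) + 686/3135·(-19/14) + 4/11·1 = 1/2 ✓
b·c²: (-13/30)·1 + 686/3135·361/196 + 4/11·1 = 1/3 ✓
b·Ac: 686/3135·95/1176 + 4/11·59/144 = 1/6 ✓
b·c³: (-13/30)·(-1) + 686/3135·(-6859/2744) + 4/11·1 = 1/4 ✓
b·(c∘Ac): 686/3135·(-1805/16464) + 4/11·59/144 = 1/8 ✓
b·Ac²: 686/3135·(-95/1176) + 4/11·5/18 = 1/12 ✓
b·A²c: 4/11·11/96 = 1/24 ✓; 4 stages ⇒ order 4.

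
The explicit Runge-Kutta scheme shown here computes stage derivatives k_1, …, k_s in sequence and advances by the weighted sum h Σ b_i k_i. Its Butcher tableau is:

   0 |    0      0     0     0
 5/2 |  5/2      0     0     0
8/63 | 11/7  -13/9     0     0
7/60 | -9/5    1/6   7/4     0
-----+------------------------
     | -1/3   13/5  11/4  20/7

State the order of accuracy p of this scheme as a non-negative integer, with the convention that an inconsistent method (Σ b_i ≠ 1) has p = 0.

b = (-1/3, 13/5, 11/4, 20/7)
c = (0, 5/2, 8/63, 7/60)
Ac = (0, 0, -65/18, 23/36)
Σ b_i: (-1/3)·1 + 13/5·1 + 11/4·1 + 20/7·1 = 3307/420 ≠ 1 ⇒ order 0.

0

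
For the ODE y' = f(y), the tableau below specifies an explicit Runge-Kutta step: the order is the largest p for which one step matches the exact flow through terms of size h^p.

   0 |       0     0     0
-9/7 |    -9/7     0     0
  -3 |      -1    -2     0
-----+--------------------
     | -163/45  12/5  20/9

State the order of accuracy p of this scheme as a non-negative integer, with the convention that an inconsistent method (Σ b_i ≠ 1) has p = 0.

1

b = (-163/45, 12/5, 20/9)
c = (0, -9/7, -3)
Ac = (0, 0, 18/7)
Σ b_i: (-163/45)·1 + 12/5·1 + 20/9·1 = 1 ✓
b·c: 12/5·(-9/7) + 20/9·(-3) = -1024/105 ≠ 1/2 ⇒ order 1.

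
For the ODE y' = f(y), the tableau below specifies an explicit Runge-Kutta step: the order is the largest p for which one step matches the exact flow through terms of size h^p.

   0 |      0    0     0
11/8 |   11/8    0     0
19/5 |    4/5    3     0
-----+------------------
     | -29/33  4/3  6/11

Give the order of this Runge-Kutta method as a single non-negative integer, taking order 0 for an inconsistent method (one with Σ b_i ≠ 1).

1

b = (-29/33, 4/3, 6/11)
c = (0, 11/8, 19/5)
Ac = (0, 0, 33/8)
Σ b_i: (-29/33)·1 + 4/3·1 + 6/11·1 = 1 ✓
b·c: 4/3·11/8 + 6/11·19/5 = 1289/330 ≠ 1/2 ⇒ order 1.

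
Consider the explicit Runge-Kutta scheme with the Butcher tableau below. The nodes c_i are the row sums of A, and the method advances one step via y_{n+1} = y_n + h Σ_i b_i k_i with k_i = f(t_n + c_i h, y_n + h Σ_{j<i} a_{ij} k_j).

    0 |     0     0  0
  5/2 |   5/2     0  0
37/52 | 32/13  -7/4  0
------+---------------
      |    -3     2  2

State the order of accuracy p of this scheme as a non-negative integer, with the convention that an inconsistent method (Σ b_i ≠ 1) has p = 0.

b = (-3, 2, 2)
c = (0, 5/2, 37/52)
Ac = (0, 0, -35/8)
Σ b_i: (-3)·1 + 2·1 + 2·1 = 1 ✓
b·c: 2·5/2 + 2·37/52 = 167/26 ≠ 1/2 ⇒ order 1.

1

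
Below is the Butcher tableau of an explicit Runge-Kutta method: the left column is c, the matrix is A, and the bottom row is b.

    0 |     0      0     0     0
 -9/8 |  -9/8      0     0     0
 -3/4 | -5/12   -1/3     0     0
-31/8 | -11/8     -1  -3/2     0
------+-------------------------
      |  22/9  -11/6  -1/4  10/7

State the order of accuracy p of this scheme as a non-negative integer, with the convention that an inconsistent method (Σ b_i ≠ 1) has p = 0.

0

b = (22/9, -11/6, -1/4, 10/7)
c = (0, -9/8, -3/4, -31/8)
Ac = (0, 0, 3/8, 9/4)
Σ b_i: 22/9·1 + (-11/6)·1 + (-1/4)·1 + 10/7·1 = 451/252 ≠ 1 ⇒ order 0.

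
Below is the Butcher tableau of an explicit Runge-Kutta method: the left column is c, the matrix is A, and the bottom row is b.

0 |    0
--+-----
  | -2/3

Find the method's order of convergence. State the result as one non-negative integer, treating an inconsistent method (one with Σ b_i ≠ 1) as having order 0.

0

b = (-2/3)
c = (0)
Σ b_i: (-2/3)·1 = -2/3 ≠ 1 ⇒ order 0.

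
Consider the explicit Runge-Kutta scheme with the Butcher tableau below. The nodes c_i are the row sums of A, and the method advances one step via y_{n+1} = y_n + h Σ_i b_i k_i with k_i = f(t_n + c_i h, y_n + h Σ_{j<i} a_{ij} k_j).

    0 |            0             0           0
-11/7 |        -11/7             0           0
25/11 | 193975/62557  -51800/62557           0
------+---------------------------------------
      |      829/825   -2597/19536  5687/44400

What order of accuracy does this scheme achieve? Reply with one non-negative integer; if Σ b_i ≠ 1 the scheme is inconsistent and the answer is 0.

b = (829/825, -2597/19536, 5687/44400)
c = (0, -11/7, 25/11)
Ac = (0, 0, 7400/5687)
Σ b_i: 829/825·1 + (-2597/19536)·1 + 5687/44400·1 = 1 ✓
b·c: (-2597/19536)·(-11/7) + 5687/44400·25/11 = 1/2 ✓
b·c²: (-2597/19536)·121/49 + 5687/44400·625/121 = 1/3 ✓
b·Ac: 5687/44400·7400/5687 = 1/6 ✓; 3 stages ⇒ order 3.

3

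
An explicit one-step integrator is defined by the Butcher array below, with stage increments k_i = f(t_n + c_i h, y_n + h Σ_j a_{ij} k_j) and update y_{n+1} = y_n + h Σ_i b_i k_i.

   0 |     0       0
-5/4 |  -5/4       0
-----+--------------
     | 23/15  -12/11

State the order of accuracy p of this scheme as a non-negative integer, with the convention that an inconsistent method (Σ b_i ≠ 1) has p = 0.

b = (23/15, -12/11)
c = (0, -5/4)
Σ b_i: 23/15·1 + (-12/11)·1 = 73/165 ≠ 1 ⇒ order 0.

0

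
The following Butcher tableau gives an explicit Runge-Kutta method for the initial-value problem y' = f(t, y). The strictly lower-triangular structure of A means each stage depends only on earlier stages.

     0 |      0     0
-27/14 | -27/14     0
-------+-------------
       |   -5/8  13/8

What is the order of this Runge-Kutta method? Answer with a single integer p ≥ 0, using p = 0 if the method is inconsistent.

b = (-5/8, 13/8)
c = (0, -27/14)
Σ b_i: (-5/8)·1 + 13/8·1 = 1 ✓
b·c: 13/8·(-27/14) = -351/112 ≠ 1/2 ⇒ order 1.

1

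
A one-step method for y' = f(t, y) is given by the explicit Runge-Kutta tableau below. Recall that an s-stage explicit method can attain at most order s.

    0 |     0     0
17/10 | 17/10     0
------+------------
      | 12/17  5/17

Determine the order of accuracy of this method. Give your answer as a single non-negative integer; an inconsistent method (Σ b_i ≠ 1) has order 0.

b = (12/17, 5/17)
c = (0, 17/10)
Σ b_i: 12/17·1 + 5/17·1 = 1 ✓
b·c: 5/17·17/10 = 1/2 ✓; 2 stages ⇒ order 2.

2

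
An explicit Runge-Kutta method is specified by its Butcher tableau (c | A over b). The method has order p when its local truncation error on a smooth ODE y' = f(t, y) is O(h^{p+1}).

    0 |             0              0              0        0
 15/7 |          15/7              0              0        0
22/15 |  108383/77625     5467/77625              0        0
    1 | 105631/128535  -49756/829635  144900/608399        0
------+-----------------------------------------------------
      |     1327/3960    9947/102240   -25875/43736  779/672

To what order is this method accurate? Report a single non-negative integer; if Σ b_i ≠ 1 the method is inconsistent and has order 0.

4

b = (1327/3960, 9947/102240, -25875/43736, 779/672)
c = (0, 15/7, 22/15, 1)
Ac = (0, 0, 781/5175, 172/779)
Σ b_i: 1327/3960·1 + 9947/102240·1 + (-25875/43736)·1 + 779/672·1 = 1 ✓
b·c: 9947/102240·15/7 + (-25875/43736)·22/15 + 779/672·1 = 1/2 ✓
b·c²: 9947/102240·225/49 + (-25875/43736)·484/225 + 779/672·1 = 1/3 ✓
b·Ac: (-25875/43736)·781/5175 + 779/672·172/779 = 1/6 ✓
b·c³: 9947/102240·3375/343 + (-25875/43736)·10648/3375 + 779/672·1 = 1/4 ✓
b·(c∘Ac): (-25875/43736)·17182/77625 + 779/672·172/779 = 1/8 ✓
b·Ac²: (-25875/43736)·781/2415 + 779/672·68/287 = 1/12 ✓
b·A²c: 779/672·28/779 = 1/24 ✓; 4 stages ⇒ order 4.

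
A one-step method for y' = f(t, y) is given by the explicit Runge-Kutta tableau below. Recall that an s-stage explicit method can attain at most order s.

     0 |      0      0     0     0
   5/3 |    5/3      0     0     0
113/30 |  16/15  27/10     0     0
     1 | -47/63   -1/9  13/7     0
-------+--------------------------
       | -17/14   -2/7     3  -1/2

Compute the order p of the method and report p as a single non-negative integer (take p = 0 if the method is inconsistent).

1

b = (-17/14, -2/7, 3, -1/2)
c = (0, 5/3, 113/30, 1)
Ac = (0, 0, 9/2, 12871/1890)
Σ b_i: (-17/14)·1 + (-2/7)·1 + 3·1 + (-1/2)·1 = 1 ✓
b·c: (-2/7)·5/3 + 3·113/30 + (-1/2)·1 = 1084/105 ≠ 1/2 ⇒ order 1.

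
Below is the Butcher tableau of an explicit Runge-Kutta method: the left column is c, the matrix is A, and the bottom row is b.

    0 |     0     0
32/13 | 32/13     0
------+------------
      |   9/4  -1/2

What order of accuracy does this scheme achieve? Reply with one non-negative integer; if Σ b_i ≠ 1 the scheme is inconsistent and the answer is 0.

b = (9/4, -1/2)
c = (0, 32/13)
Σ b_i: 9/4·1 + (-1/2)·1 = 7/4 ≠ 1 ⇒ order 0.

0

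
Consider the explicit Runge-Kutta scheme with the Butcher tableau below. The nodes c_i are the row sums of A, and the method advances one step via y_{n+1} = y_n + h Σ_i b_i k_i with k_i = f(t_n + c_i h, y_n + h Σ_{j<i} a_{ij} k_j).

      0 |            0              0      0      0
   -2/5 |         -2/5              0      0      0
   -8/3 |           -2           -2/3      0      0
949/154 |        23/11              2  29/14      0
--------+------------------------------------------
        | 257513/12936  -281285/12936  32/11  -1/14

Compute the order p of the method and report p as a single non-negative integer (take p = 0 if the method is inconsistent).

b = (257513/12936, -281285/12936, 32/11, -1/14)
c = (0, -2/5, -8/3, 949/154)
Ac = (0, 0, 4/15, -664/105)
Σ b_i: 257513/12936·1 + (-281285/12936)·1 + 32/11·1 + (-1/14)·1 = 1 ✓
b·c: (-281285/12936)·(-2/5) + 32/11·(-8/3) + (-1/14)·949/154 = 1/2 ✓
b·c²: (-281285/12936)·4/25 + 32/11·64/9 + (-1/14)·900601/23716 = 216575647/14941080 ≠ 1/3 ⇒ order 2.
b·Ac: 32/11·4/15 + (-1/14)·(-664/105) = 3308/2695 ≠ 1/6

2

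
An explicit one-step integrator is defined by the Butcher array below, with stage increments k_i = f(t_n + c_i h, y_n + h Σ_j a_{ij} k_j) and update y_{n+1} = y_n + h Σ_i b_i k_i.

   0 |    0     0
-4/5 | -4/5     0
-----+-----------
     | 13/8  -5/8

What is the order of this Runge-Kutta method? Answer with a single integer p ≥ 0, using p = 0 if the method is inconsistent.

2

b = (13/8, -5/8)
c = (0, -4/5)
Σ b_i: 13/8·1 + (-5/8)·1 = 1 ✓
b·c: (-5/8)·(-4/5) = 1/2 ✓; 2 stages ⇒ order 2.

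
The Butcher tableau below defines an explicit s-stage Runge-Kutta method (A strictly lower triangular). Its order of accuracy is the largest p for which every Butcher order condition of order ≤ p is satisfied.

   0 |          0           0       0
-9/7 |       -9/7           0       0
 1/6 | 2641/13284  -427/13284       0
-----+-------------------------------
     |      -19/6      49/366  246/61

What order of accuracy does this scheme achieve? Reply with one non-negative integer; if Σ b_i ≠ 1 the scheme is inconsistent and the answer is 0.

b = (-19/6, 49/366, 246/61)
c = (0, -9/7, 1/6)
Ac = (0, 0, 61/1476)
Σ b_i: (-19/6)·1 + 49/366·1 + 246/61·1 = 1 ✓
b·c: 49/366·(-9/7) + 246/61·1/6 = 1/2 ✓
b·c²: 49/366·81/49 + 246/61·1/36 = 1/3 ✓
b·Ac: 246/61·61/1476 = 1/6 ✓; 3 stages ⇒ order 3.

3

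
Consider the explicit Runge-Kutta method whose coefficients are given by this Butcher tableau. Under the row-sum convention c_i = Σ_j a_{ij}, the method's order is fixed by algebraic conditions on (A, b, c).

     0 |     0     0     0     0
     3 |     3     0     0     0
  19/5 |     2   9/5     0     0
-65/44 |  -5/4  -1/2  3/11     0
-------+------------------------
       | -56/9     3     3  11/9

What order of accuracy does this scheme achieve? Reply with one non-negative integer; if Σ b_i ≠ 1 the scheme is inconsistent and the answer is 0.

1

b = (-56/9, 3, 3, 11/9)
c = (0, 3, 19/5, -65/44)
Ac = (0, 0, 27/5, -51/110)
Σ b_i: (-56/9)·1 + 3·1 + 3·1 + 11/9·1 = 1 ✓
b·c: 3·3 + 3·19/5 + 11/9·(-65/44) = 3347/180 ≠ 1/2 ⇒ order 1.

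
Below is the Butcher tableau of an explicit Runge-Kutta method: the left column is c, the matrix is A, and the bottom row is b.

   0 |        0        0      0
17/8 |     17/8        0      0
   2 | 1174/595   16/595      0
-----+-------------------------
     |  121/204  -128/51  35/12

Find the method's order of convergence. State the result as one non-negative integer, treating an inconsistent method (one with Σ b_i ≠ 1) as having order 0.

b = (121/204, -128/51, 35/12)
c = (0, 17/8, 2)
Ac = (0, 0, 2/35)
Σ b_i: 121/204·1 + (-128/51)·1 + 35/12·1 = 1 ✓
b·c: (-128/51)·17/8 + 35/12·2 = 1/2 ✓
b·c²: (-128/51)·289/64 + 35/12·4 = 1/3 ✓
b·Ac: 35/12·2/35 = 1/6 ✓; 3 stages ⇒ order 3.

3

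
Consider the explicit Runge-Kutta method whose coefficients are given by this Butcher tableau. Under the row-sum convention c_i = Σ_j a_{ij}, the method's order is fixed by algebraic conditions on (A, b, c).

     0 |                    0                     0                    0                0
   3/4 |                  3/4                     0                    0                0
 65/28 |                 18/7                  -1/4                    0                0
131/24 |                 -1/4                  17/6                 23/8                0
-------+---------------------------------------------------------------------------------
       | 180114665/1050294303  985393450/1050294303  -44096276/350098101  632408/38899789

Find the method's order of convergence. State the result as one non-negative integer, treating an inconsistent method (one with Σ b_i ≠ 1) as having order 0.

b = (180114665/1050294303, 985393450/1050294303, -44096276/350098101, 632408/38899789)
c = (0, 3/4, 65/28, 131/24)
Ac = (0, 0, -3/16, 1971/224)
Σ b_i: 180114665/1050294303·1 + 985393450/1050294303·1 + (-44096276/350098101)·1 + 632408/38899789·1 = 1 ✓
b·c: 985393450/1050294303·3/4 + (-44096276/350098101)·65/28 + 632408/38899789·131/24 = 1/2 ✓
b·c²: 985393450/1050294303·9/16 + (-44096276/350098101)·4225/784 + 632408/38899789·17161/576 = 1/3 ✓
b·Ac: (-44096276/350098101)·(-3/16) + 632408/38899789·1971/224 = 1/6 ✓
b·c³: 985393450/1050294303·27/64 + (-44096276/350098101)·274625/21952 + 632408/38899789·2248091/13824 = 688811368037/470531847744 ≠ 1/4 ⇒ order 3.
b·(c∘Ac): (-44096276/350098101)·(-195/448) + 632408/38899789·86067/1792 = 3120596603/3734379744 ≠ 1/8
b·Ac²: (-44096276/350098101)·(-9/64) + 632408/38899789·107171/6272 = 643725293/2178388184 ≠ 1/12
b·A²c: 632408/38899789·(-69/128) = -5454519/622396624 ≠ 1/24

3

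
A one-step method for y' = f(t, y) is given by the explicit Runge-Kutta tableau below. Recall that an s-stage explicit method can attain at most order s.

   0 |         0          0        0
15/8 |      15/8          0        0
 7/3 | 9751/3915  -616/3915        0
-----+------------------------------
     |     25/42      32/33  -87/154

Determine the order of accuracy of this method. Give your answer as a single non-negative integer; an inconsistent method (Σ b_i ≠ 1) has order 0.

b = (25/42, 32/33, -87/154)
c = (0, 15/8, 7/3)
Ac = (0, 0, -77/261)
Σ b_i: 25/42·1 + 32/33·1 + (-87/154)·1 = 1 ✓
b·c: 32/33·15/8 + (-87/154)·7/3 = 1/2 ✓
b·c²: 32/33·225/64 + (-87/154)·49/9 = 1/3 ✓
b·Ac: (-87/154)·(-77/261) = 1/6 ✓; 3 stages ⇒ order 3.

3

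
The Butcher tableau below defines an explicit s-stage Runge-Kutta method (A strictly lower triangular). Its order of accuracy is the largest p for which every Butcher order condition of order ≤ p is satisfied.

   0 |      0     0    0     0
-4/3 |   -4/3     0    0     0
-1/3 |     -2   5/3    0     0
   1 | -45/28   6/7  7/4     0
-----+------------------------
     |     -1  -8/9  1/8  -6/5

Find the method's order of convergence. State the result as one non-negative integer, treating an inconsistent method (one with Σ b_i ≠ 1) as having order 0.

0

b = (-1, -8/9, 1/8, -6/5)
c = (0, -4/3, -1/3, 1)
Ac = (0, 0, -20/9, -145/84)
Σ b_i: (-1)·1 + (-8/9)·1 + 1/8·1 + (-6/5)·1 = -1067/360 ≠ 1 ⇒ order 0.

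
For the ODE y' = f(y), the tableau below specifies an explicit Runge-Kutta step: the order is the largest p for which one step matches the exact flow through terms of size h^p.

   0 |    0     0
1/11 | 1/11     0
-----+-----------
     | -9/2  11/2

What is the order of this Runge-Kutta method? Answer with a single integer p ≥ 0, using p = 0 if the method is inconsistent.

b = (-9/2, 11/2)
c = (0, 1/11)
Σ b_i: (-9/2)·1 + 11/2·1 = 1 ✓
b·c: 11/2·1/11 = 1/2 ✓; 2 stages ⇒ order 2.

2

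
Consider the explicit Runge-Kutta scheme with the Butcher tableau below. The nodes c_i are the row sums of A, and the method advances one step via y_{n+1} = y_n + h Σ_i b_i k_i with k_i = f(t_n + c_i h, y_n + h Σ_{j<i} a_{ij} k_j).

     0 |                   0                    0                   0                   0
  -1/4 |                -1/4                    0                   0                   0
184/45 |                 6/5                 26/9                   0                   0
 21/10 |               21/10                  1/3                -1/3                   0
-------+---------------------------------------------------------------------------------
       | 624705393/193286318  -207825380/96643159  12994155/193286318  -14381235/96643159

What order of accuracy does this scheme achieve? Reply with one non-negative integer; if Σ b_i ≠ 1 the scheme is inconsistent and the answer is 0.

3

b = (624705393/193286318, -207825380/96643159, 12994155/193286318, -14381235/96643159)
c = (0, -1/4, 184/45, 21/10)
Ac = (0, 0, -13/18, -781/540)
Σ b_i: 624705393/193286318·1 + (-207825380/96643159)·1 + 12994155/193286318·1 + (-14381235/96643159)·1 = 1 ✓
b·c: (-207825380/96643159)·(-1/4) + 12994155/193286318·184/45 + (-14381235/96643159)·21/10 = 1/2 ✓
b·c²: (-207825380/96643159)·1/16 + 12994155/193286318·33856/2025 + (-14381235/96643159)·441/100 = 1/3 ✓
b·Ac: 12994155/193286318·(-13/18) + (-14381235/96643159)·(-781/540) = 1/6 ✓
b·c³: (-207825380/96643159)·(-1/64) + 12994155/193286318·6229504/91125 + (-14381235/96643159)·9261/1000 = 3393544253753/1043746117200 ≠ 1/4 ⇒ order 3.
b·(c∘Ac): 12994155/193286318·(-1196/405) + (-14381235/96643159)·(-5467/1800) = 2939109023/11597179080 ≠ 1/8
b·Ac²: 12994155/193286318·13/72 + (-14381235/96643159)·(-539671/97200) = 87501768709/104374611720 ≠ 1/12
b·A²c: (-14381235/96643159)·13/54 = -20772895/579858954 ≠ 1/24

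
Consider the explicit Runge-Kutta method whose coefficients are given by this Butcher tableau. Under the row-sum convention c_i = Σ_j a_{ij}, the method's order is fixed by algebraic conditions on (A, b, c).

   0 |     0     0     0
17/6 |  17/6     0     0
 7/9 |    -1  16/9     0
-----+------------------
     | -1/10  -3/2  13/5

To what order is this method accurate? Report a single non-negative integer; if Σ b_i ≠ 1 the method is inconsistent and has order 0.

1

b = (-1/10, -3/2, 13/5)
c = (0, 17/6, 7/9)
Ac = (0, 0, 136/27)
Σ b_i: (-1/10)·1 + (-3/2)·1 + 13/5·1 = 1 ✓
b·c: (-3/2)·17/6 + 13/5·7/9 = -401/180 ≠ 1/2 ⇒ order 1.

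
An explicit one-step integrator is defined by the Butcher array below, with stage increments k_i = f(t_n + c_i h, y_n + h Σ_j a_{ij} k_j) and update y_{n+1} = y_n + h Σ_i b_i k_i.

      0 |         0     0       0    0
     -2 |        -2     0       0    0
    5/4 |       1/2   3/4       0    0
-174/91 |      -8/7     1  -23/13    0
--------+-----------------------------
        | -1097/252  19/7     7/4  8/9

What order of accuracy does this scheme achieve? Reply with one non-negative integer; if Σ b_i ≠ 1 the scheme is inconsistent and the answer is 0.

1

b = (-1097/252, 19/7, 7/4, 8/9)
c = (0, -2, 5/4, -174/91)
Ac = (0, 0, -3/2, -219/52)
Σ b_i: (-1097/252)·1 + 19/7·1 + 7/4·1 + 8/9·1 = 1 ✓
b·c: 19/7·(-2) + 7/4·5/4 + 8/9·(-174/91) = -3083/624 ≠ 1/2 ⇒ order 1.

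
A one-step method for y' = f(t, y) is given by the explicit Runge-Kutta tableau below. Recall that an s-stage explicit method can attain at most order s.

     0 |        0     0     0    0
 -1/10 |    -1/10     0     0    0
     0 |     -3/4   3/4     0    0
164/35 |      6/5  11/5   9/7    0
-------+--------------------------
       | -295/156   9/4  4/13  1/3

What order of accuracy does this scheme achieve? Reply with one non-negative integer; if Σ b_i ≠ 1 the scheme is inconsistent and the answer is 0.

b = (-295/156, 9/4, 4/13, 1/3)
c = (0, -1/10, 0, 164/35)
Ac = (0, 0, -3/40, -11/50)
Σ b_i: (-295/156)·1 + 9/4·1 + 4/13·1 + 1/3·1 = 1 ✓
b·c: 9/4·(-1/10) + 1/3·164/35 = 1123/840 ≠ 1/2 ⇒ order 1.

1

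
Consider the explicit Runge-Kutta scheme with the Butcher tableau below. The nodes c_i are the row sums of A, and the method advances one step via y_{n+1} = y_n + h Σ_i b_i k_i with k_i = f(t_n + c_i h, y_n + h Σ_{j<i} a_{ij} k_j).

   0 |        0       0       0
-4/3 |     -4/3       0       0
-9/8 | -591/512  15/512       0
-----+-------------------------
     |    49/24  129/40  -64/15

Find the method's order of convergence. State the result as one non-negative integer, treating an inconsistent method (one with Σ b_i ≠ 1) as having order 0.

3

b = (49/24, 129/40, -64/15)
c = (0, -4/3, -9/8)
Ac = (0, 0, -5/128)
Σ b_i: 49/24·1 + 129/40·1 + (-64/15)·1 = 1 ✓
b·c: 129/40·(-4/3) + (-64/15)·(-9/8) = 1/2 ✓
b·c²: 129/40·16/9 + (-64/15)·81/64 = 1/3 ✓
b·Ac: (-64/15)·(-5/128) = 1/6 ✓; 3 stages ⇒ order 3.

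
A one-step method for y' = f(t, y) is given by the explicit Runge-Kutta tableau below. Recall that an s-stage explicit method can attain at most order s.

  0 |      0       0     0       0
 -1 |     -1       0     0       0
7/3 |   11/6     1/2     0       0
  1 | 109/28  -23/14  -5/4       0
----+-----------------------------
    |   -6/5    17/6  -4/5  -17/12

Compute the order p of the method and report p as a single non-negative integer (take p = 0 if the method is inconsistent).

b = (-6/5, 17/6, -4/5, -17/12)
c = (0, -1, 7/3, 1)
Ac = (0, 0, -1/2, -107/84)
Σ b_i: (-6/5)·1 + 17/6·1 + (-4/5)·1 + (-17/12)·1 = -7/12 ≠ 1 ⇒ order 0.

0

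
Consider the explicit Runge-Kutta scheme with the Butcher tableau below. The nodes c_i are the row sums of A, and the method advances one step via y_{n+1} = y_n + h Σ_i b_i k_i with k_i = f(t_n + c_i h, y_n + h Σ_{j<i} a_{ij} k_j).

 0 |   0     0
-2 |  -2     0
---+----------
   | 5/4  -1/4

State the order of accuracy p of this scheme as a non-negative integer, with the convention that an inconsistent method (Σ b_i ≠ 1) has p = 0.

b = (5/4, -1/4)
c = (0, -2)
Σ b_i: 5/4·1 + (-1/4)·1 = 1 ✓
b·c: (-1/4)·(-2) = 1/2 ✓; 2 stages ⇒ order 2.

2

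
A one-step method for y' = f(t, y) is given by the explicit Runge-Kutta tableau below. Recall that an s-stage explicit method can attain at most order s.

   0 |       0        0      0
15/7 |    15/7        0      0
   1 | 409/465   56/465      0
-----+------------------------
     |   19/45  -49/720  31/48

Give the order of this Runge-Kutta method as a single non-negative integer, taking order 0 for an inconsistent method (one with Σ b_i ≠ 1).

b = (19/45, -49/720, 31/48)
c = (0, 15/7, 1)
Ac = (0, 0, 8/31)
Σ b_i: 19/45·1 + (-49/720)·1 + 31/48·1 = 1 ✓
b·c: (-49/720)·15/7 + 31/48·1 = 1/2 ✓
b·c²: (-49/720)·225/49 + 31/48·1 = 1/3 ✓
b·Ac: 31/48·8/31 = 1/6 ✓; 3 stages ⇒ order 3.

3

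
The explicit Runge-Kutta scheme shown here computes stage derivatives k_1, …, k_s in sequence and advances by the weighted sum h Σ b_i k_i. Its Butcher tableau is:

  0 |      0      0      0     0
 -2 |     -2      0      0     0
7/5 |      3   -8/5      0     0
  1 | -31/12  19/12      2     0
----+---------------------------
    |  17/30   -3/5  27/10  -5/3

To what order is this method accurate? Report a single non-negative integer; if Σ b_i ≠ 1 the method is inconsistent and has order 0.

1

b = (17/30, -3/5, 27/10, -5/3)
c = (0, -2, 7/5, 1)
Ac = (0, 0, 16/5, -11/30)
Σ b_i: 17/30·1 + (-3/5)·1 + 27/10·1 + (-5/3)·1 = 1 ✓
b·c: (-3/5)·(-2) + 27/10·7/5 + (-5/3)·1 = 497/150 ≠ 1/2 ⇒ order 1.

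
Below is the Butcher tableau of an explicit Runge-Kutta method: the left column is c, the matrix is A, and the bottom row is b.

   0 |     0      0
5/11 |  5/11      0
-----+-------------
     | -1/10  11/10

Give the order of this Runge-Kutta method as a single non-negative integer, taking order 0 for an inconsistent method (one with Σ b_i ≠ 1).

2

b = (-1/10, 11/10)
c = (0, 5/11)
Σ b_i: (-1/10)·1 + 11/10·1 = 1 ✓
b·c: 11/10·5/11 = 1/2 ✓; 2 stages ⇒ order 2.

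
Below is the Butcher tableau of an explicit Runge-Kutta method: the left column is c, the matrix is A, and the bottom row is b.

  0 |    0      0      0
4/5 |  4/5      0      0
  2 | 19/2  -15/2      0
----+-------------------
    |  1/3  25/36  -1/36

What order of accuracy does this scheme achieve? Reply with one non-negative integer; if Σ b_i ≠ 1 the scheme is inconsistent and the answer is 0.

3

b = (1/3, 25/36, -1/36)
c = (0, 4/5, 2)
Ac = (0, 0, -6)
Σ b_i: 1/3·1 + 25/36·1 + (-1/36)·1 = 1 ✓
b·c: 25/36·4/5 + (-1/36)·2 = 1/2 ✓
b·c²: 25/36·16/25 + (-1/36)·4 = 1/3 ✓
b·Ac: (-1/36)·(-6) = 1/6 ✓; 3 stages ⇒ order 3.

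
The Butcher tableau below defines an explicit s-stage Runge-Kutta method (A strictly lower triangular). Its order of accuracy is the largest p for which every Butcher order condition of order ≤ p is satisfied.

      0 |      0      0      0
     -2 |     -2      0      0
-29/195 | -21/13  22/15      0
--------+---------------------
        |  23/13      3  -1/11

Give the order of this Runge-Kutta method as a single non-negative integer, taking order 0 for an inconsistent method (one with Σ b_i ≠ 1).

b = (23/13, 3, -1/11)
c = (0, -2, -29/195)
Ac = (0, 0, -44/15)
Σ b_i: 23/13·1 + 3·1 + (-1/11)·1 = 669/143 ≠ 1 ⇒ order 0.

0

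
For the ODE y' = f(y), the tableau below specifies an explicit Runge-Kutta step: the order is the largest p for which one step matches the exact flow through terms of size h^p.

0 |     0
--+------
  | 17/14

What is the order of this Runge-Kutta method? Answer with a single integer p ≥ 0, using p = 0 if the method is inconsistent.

b = (17/14)
c = (0)
Σ b_i: 17/14·1 = 17/14 ≠ 1 ⇒ order 0.

0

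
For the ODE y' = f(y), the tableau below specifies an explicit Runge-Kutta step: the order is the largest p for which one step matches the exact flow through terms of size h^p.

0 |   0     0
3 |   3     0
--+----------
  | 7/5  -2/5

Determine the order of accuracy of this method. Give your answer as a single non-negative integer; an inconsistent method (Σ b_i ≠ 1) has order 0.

b = (7/5, -2/5)
c = (0, 3)
Σ b_i: 7/5·1 + (-2/5)·1 = 1 ✓
b·c: (-2/5)·3 = -6/5 ≠ 1/2 ⇒ order 1.

1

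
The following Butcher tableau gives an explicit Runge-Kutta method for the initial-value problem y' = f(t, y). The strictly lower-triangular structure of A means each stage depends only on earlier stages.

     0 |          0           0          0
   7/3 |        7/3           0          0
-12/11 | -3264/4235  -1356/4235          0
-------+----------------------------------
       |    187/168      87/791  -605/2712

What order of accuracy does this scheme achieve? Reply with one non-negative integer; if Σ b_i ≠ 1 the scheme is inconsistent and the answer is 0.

b = (187/168, 87/791, -605/2712)
c = (0, 7/3, -12/11)
Ac = (0, 0, -452/605)
Σ b_i: 187/168·1 + 87/791·1 + (-605/2712)·1 = 1 ✓
b·c: 87/791·7/3 + (-605/2712)·(-12/11) = 1/2 ✓
b·c²: 87/791·49/9 + (-605/2712)·144/121 = 1/3 ✓
b·Ac: (-605/2712)·(-452/605) = 1/6 ✓; 3 stages ⇒ order 3.

3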